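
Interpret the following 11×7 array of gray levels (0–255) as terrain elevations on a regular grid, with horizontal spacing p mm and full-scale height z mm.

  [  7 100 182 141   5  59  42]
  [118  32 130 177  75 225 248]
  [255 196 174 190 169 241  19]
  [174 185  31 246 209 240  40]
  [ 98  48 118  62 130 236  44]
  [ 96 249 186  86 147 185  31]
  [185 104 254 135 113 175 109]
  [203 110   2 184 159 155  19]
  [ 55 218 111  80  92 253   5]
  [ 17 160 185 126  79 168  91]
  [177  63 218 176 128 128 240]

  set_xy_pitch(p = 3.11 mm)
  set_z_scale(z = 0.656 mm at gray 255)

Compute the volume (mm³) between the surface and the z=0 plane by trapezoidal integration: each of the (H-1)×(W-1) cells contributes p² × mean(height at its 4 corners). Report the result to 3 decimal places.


210.252

height_mm = gray/255 × 0.656; cell vol = 3.11² × mean(4 corners)
unit = 3.11² × 0.656 / (4×255) = 0.00622049 mm³ per gray-sum
row 0: Σ corner-gray over 6 cells = 2667  → 16.5900
row 1: Σ corner-gray over 6 cells = 3858  → 23.9986
row 2: Σ corner-gray over 6 cells = 4250  → 26.4371
row 3: Σ corner-gray over 6 cells = 3366  → 20.9382
row 4: Σ corner-gray over 6 cells = 3163  → 19.6754
row 5: Σ corner-gray over 6 cells = 3689  → 22.9474
row 6: Σ corner-gray over 6 cells = 3298  → 20.5152
row 7: Σ corner-gray over 6 cells = 3010  → 18.7237
row 8: Σ corner-gray over 6 cells = 3112  → 19.3582
row 9: Σ corner-gray over 6 cells = 3387  → 21.0688
Σ rows: total corner-gray = 33800  → 210.2525 mm³


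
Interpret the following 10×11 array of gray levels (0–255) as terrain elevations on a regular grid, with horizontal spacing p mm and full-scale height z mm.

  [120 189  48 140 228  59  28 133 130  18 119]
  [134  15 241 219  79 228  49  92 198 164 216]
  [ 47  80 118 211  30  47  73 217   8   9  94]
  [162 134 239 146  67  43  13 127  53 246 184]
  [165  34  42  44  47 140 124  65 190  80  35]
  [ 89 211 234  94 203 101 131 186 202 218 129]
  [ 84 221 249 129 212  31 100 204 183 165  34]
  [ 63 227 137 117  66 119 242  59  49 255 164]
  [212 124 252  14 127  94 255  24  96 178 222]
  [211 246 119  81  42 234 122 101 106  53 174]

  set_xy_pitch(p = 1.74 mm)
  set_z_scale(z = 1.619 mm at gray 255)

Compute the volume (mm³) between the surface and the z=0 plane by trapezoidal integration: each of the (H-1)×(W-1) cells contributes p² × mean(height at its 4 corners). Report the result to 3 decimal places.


height_mm = gray/255 × 1.619; cell vol = 1.74² × mean(4 corners)
unit = 1.74² × 1.619 / (4×255) = 0.00480557 mm³ per gray-sum
row 0: Σ corner-gray over 10 cells = 5105  → 24.5324
row 1: Σ corner-gray over 10 cells = 4647  → 22.3315
row 2: Σ corner-gray over 10 cells = 4209  → 20.2267
row 3: Σ corner-gray over 10 cells = 4214  → 20.2507
row 4: Σ corner-gray over 10 cells = 5110  → 24.5565
row 5: Σ corner-gray over 10 cells = 6484  → 31.1593
row 6: Σ corner-gray over 10 cells = 5875  → 28.2327
row 7: Σ corner-gray over 10 cells = 5531  → 26.5796
row 8: Σ corner-gray over 10 cells = 5355  → 25.7338
Σ rows: total corner-gray = 46530  → 223.6033 mm³

223.603


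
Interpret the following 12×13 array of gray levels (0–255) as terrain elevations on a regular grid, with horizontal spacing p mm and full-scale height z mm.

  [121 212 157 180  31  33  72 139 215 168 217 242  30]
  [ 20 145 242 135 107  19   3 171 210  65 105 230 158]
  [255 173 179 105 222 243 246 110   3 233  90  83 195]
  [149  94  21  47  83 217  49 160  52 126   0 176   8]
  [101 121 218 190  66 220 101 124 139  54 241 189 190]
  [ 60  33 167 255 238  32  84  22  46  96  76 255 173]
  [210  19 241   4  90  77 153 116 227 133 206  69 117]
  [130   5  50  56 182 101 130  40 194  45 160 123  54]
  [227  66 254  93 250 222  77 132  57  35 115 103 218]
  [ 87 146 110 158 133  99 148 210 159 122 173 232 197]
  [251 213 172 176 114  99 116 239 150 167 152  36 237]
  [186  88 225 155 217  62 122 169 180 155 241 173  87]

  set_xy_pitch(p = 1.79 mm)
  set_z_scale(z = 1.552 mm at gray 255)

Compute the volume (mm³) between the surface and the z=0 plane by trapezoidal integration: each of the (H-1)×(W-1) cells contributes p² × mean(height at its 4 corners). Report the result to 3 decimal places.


343.433

height_mm = gray/255 × 1.552; cell vol = 1.79² × mean(4 corners)
unit = 1.79² × 1.552 / (4×255) = 0.00487526 mm³ per gray-sum
row 0: Σ corner-gray over 12 cells = 6525  → 31.8111
row 1: Σ corner-gray over 12 cells = 6866  → 33.4735
row 2: Σ corner-gray over 12 cells = 6031  → 29.4027
row 3: Σ corner-gray over 12 cells = 5824  → 28.3935
row 4: Σ corner-gray over 12 cells = 6458  → 31.4844
row 5: Σ corner-gray over 12 cells = 5838  → 28.4618
row 6: Σ corner-gray over 12 cells = 5353  → 26.0973
row 7: Σ corner-gray over 12 cells = 5609  → 27.3453
row 8: Σ corner-gray over 12 cells = 6917  → 33.7222
row 9: Σ corner-gray over 12 cells = 7420  → 36.1744
row 10: Σ corner-gray over 12 cells = 7603  → 37.0666
Σ rows: total corner-gray = 70444  → 343.4327 mm³


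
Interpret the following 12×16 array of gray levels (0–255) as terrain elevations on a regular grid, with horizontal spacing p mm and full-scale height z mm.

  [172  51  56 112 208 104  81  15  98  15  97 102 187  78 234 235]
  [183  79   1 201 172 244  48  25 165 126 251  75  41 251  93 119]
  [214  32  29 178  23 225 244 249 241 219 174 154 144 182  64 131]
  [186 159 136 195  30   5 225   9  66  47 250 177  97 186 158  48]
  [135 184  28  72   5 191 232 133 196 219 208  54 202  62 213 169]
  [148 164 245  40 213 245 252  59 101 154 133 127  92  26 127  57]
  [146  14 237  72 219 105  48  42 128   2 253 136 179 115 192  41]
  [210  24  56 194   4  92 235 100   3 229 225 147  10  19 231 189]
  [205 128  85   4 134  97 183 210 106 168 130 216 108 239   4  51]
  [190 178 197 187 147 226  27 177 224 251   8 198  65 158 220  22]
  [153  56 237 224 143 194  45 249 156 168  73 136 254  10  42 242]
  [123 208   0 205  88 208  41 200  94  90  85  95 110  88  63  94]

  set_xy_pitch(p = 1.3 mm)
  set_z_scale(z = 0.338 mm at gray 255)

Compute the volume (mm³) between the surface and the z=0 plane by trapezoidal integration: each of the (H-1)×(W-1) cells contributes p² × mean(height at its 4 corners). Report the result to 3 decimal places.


49.510

height_mm = gray/255 × 0.338; cell vol = 1.3² × mean(4 corners)
unit = 1.3² × 0.338 / (4×255) = 0.00056002 mm³ per gray-sum
row 0: Σ corner-gray over 15 cells = 7129  → 3.9924
row 1: Σ corner-gray over 15 cells = 8507  → 4.7641
row 2: Σ corner-gray over 15 cells = 8375  → 4.6902
row 3: Σ corner-gray over 15 cells = 8016  → 4.4891
row 4: Σ corner-gray over 15 cells = 8463  → 4.7394
row 5: Σ corner-gray over 15 cells = 7832  → 4.3861
row 6: Σ corner-gray over 15 cells = 7208  → 4.0366
row 7: Σ corner-gray over 15 cells = 7417  → 4.1537
row 8: Σ corner-gray over 15 cells = 8618  → 4.8262
row 9: Σ corner-gray over 15 cells = 9107  → 5.1001
row 10: Σ corner-gray over 15 cells = 7736  → 4.3323
Σ rows: total corner-gray = 88408  → 49.5102 mm³


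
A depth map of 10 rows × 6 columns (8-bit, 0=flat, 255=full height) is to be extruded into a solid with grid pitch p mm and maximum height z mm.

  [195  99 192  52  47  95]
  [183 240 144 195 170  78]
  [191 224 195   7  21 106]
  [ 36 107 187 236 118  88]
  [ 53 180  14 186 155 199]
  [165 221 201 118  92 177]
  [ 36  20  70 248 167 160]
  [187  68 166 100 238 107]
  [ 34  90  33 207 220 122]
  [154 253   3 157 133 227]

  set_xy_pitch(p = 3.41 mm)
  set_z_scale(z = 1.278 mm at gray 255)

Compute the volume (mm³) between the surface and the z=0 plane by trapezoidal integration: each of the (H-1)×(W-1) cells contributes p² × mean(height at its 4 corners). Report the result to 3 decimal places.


363.344

height_mm = gray/255 × 1.278; cell vol = 3.41² × mean(4 corners)
unit = 3.41² × 1.278 / (4×255) = 0.0145693 mm³ per gray-sum
row 0: Σ corner-gray over 5 cells = 2829  → 41.2166
row 1: Σ corner-gray over 5 cells = 2950  → 42.9795
row 2: Σ corner-gray over 5 cells = 2611  → 38.0405
row 3: Σ corner-gray over 5 cells = 2742  → 39.9491
row 4: Σ corner-gray over 5 cells = 2928  → 42.6590
row 5: Σ corner-gray over 5 cells = 2812  → 40.9689
row 6: Σ corner-gray over 5 cells = 2644  → 38.5213
row 7: Σ corner-gray over 5 cells = 2694  → 39.2498
row 8: Σ corner-gray over 5 cells = 2729  → 39.7597
Σ rows: total corner-gray = 24939  → 363.3444 mm³


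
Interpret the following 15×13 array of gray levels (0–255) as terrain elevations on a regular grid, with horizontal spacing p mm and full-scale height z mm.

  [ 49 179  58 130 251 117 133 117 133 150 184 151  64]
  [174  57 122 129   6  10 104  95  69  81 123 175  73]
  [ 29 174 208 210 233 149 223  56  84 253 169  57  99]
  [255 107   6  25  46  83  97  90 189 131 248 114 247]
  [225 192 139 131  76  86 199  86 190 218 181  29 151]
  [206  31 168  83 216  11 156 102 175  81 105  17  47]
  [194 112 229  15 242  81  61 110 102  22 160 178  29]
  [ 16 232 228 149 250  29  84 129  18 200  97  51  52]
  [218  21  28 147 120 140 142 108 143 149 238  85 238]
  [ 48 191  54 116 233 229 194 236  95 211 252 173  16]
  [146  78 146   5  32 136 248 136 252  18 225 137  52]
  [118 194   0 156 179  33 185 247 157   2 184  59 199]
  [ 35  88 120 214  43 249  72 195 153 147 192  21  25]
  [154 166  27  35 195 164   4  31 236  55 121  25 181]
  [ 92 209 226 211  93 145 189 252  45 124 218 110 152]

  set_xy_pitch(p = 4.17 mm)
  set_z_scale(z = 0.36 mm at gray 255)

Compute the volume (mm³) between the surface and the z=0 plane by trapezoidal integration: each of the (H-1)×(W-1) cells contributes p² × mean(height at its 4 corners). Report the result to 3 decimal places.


height_mm = gray/255 × 0.36; cell vol = 4.17² × mean(4 corners)
unit = 4.17² × 0.36 / (4×255) = 0.00613726 mm³ per gray-sum
row 0: Σ corner-gray over 12 cells = 5508  → 33.8040
row 1: Σ corner-gray over 12 cells = 5949  → 36.5106
row 2: Σ corner-gray over 12 cells = 6534  → 40.1008
row 3: Σ corner-gray over 12 cells = 6204  → 38.0756
row 4: Σ corner-gray over 12 cells = 5973  → 36.6578
row 5: Σ corner-gray over 12 cells = 5390  → 33.0798
row 6: Σ corner-gray over 12 cells = 5849  → 35.8968
row 7: Σ corner-gray over 12 cells = 6100  → 37.4373
row 8: Σ corner-gray over 12 cells = 7130  → 43.7587
row 9: Σ corner-gray over 12 cells = 7056  → 43.3045
row 10: Σ corner-gray over 12 cells = 6133  → 37.6398
row 11: Σ corner-gray over 12 cells = 6157  → 37.7871
row 12: Σ corner-gray over 12 cells = 5501  → 33.7611
row 13: Σ corner-gray over 12 cells = 6341  → 38.9164
Σ rows: total corner-gray = 85825  → 526.7302 mm³

526.730


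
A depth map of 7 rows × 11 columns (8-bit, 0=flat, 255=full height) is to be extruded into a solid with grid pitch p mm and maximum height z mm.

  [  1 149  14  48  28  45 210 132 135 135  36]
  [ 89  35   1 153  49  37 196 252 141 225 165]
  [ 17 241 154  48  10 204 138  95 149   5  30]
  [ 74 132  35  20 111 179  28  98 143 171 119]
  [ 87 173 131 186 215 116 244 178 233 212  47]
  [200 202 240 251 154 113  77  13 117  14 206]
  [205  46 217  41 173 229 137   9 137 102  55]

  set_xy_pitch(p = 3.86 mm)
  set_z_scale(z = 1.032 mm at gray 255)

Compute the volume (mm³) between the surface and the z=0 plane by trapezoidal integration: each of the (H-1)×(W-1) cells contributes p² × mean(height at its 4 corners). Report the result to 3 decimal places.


height_mm = gray/255 × 1.032; cell vol = 3.86² × mean(4 corners)
unit = 3.86² × 1.032 / (4×255) = 0.0150749 mm³ per gray-sum
row 0: Σ corner-gray over 10 cells = 4261  → 64.2341
row 1: Σ corner-gray over 10 cells = 4567  → 68.8470
row 2: Σ corner-gray over 10 cells = 4162  → 62.7417
row 3: Σ corner-gray over 10 cells = 5537  → 83.4697
row 4: Σ corner-gray over 10 cells = 6278  → 94.6402
row 5: Σ corner-gray over 10 cells = 5210  → 78.5402
Σ rows: total corner-gray = 30015  → 452.4728 mm³

452.473


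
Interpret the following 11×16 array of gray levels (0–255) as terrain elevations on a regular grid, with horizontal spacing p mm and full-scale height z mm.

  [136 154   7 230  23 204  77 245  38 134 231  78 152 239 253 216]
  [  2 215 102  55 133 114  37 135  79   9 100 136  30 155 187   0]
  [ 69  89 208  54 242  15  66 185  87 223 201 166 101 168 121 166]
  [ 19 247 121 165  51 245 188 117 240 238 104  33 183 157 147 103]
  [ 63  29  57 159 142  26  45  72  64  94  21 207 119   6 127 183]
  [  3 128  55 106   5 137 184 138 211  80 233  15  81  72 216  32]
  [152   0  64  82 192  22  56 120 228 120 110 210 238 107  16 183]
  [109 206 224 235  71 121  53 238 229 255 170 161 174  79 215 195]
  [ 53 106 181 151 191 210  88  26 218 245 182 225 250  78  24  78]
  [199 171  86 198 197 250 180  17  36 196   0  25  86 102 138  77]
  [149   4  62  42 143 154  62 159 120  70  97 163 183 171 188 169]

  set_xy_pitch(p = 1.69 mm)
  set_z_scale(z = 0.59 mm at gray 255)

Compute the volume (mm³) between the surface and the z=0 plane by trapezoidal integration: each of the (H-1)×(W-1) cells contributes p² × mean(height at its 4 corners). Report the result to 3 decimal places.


height_mm = gray/255 × 0.59; cell vol = 1.69² × mean(4 corners)
unit = 1.69² × 0.59 / (4×255) = 0.00165206 mm³ per gray-sum
row 0: Σ corner-gray over 15 cells = 7458  → 12.3210
row 1: Σ corner-gray over 15 cells = 7063  → 11.6685
row 2: Σ corner-gray over 15 cells = 8681  → 14.3415
row 3: Σ corner-gray over 15 cells = 7176  → 11.8552
row 4: Σ corner-gray over 15 cells = 5939  → 9.8116
row 5: Σ corner-gray over 15 cells = 6822  → 11.2703
row 6: Σ corner-gray over 15 cells = 8631  → 14.2589
row 7: Σ corner-gray over 15 cells = 9647  → 15.9374
row 8: Σ corner-gray over 15 cells = 8121  → 13.4164
row 9: Σ corner-gray over 15 cells = 7194  → 11.8849
Σ rows: total corner-gray = 76732  → 126.7657 mm³

126.766


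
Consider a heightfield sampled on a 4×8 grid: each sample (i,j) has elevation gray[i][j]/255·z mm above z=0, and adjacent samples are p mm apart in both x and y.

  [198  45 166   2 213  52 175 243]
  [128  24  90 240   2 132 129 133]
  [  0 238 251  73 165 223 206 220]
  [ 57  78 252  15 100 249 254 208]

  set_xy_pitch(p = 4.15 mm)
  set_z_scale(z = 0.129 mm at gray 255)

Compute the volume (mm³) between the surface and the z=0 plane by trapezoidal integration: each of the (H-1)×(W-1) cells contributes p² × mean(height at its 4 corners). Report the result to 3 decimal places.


26.055

height_mm = gray/255 × 0.129; cell vol = 4.15² × mean(4 corners)
unit = 4.15² × 0.129 / (4×255) = 0.00217814 mm³ per gray-sum
row 0: Σ corner-gray over 7 cells = 3242  → 7.0615
row 1: Σ corner-gray over 7 cells = 4027  → 8.7714
row 2: Σ corner-gray over 7 cells = 4693  → 10.2220
Σ rows: total corner-gray = 11962  → 26.0549 mm³


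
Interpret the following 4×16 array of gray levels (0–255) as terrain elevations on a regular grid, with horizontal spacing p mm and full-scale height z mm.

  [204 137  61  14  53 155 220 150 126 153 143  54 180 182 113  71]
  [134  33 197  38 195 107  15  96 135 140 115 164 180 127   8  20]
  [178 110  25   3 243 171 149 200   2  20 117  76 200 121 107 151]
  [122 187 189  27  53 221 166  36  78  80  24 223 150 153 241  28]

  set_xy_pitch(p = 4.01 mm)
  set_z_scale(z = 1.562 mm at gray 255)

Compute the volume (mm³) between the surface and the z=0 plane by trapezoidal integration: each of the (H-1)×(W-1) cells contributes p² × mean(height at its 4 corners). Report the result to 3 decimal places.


514.778

height_mm = gray/255 × 1.562; cell vol = 4.01² × mean(4 corners)
unit = 4.01² × 1.562 / (4×255) = 0.0246246 mm³ per gray-sum
row 0: Σ corner-gray over 15 cells = 7011  → 172.6432
row 1: Σ corner-gray over 15 cells = 6671  → 164.2709
row 2: Σ corner-gray over 15 cells = 7223  → 177.8637
Σ rows: total corner-gray = 20905  → 514.7778 mm³


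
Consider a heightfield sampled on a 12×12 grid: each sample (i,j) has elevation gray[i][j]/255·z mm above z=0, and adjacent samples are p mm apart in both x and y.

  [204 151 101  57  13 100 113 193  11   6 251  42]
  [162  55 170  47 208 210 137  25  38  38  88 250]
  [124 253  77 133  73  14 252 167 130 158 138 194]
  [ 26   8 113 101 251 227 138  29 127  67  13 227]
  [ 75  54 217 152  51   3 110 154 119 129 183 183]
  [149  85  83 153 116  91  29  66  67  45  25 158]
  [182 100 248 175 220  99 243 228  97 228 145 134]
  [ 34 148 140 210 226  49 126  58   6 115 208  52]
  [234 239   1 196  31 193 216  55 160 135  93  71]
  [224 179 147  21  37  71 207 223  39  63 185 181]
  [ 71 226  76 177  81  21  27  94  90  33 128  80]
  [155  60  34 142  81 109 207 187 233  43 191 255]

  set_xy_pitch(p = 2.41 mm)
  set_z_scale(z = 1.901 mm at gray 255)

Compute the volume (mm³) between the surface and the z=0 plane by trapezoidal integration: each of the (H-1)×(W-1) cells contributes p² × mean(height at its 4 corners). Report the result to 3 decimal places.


633.938

height_mm = gray/255 × 1.901; cell vol = 2.41² × mean(4 corners)
unit = 2.41² × 1.901 / (4×255) = 0.0108247 mm³ per gray-sum
row 0: Σ corner-gray over 11 cells = 4682  → 50.6813
row 1: Σ corner-gray over 11 cells = 5552  → 60.0988
row 2: Σ corner-gray over 11 cells = 5509  → 59.6333
row 3: Σ corner-gray over 11 cells = 5003  → 54.1560
row 4: Σ corner-gray over 11 cells = 4429  → 47.9426
row 5: Σ corner-gray over 11 cells = 5709  → 61.7982
row 6: Σ corner-gray over 11 cells = 6540  → 70.7936
row 7: Σ corner-gray over 11 cells = 5601  → 60.6292
row 8: Σ corner-gray over 11 cells = 5692  → 61.6142
row 9: Σ corner-gray over 11 cells = 4806  → 52.0235
row 10: Σ corner-gray over 11 cells = 5041  → 54.5673
Σ rows: total corner-gray = 58564  → 633.9380 mm³


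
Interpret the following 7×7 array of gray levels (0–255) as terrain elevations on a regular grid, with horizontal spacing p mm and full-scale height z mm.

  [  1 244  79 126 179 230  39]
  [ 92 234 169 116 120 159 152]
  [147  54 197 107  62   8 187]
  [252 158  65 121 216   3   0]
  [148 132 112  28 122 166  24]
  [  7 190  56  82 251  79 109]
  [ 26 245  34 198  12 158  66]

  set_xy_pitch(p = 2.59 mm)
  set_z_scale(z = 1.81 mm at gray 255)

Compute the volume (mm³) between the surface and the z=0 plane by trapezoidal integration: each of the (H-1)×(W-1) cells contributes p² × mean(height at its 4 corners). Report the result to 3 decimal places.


207.194

height_mm = gray/255 × 1.81; cell vol = 2.59² × mean(4 corners)
unit = 2.59² × 1.81 / (4×255) = 0.0119036 mm³ per gray-sum
row 0: Σ corner-gray over 6 cells = 3596  → 42.8053
row 1: Σ corner-gray over 6 cells = 3030  → 36.0679
row 2: Σ corner-gray over 6 cells = 2568  → 30.5684
row 3: Σ corner-gray over 6 cells = 2670  → 31.7826
row 4: Σ corner-gray over 6 cells = 2724  → 32.4254
row 5: Σ corner-gray over 6 cells = 2818  → 33.5443
Σ rows: total corner-gray = 17406  → 207.1939 mm³


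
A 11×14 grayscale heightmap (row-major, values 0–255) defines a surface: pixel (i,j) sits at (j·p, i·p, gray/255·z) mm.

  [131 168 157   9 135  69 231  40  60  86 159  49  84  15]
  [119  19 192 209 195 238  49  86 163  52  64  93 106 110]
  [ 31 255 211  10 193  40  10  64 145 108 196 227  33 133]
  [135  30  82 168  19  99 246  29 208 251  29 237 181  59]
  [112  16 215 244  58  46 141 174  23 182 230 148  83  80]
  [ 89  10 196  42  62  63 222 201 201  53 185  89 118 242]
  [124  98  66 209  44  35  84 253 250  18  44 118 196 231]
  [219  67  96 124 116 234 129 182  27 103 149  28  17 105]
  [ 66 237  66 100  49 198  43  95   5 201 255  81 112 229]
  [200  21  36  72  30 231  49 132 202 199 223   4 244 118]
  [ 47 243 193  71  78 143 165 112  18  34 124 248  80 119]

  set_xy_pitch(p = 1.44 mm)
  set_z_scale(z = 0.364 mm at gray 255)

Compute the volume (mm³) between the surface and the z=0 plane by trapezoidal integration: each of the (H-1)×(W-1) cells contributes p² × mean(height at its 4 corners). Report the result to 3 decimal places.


height_mm = gray/255 × 0.364; cell vol = 1.44² × mean(4 corners)
unit = 1.44² × 0.364 / (4×255) = 0.000739991 mm³ per gray-sum
row 0: Σ corner-gray over 13 cells = 5801  → 4.2927
row 1: Σ corner-gray over 13 cells = 6309  → 4.6686
row 2: Σ corner-gray over 13 cells = 6500  → 4.8099
row 3: Σ corner-gray over 13 cells = 6664  → 4.9313
row 4: Σ corner-gray over 13 cells = 6527  → 4.8299
row 5: Σ corner-gray over 13 cells = 6400  → 4.7359
row 6: Σ corner-gray over 13 cells = 6053  → 4.4792
row 7: Σ corner-gray over 13 cells = 6047  → 4.4747
row 8: Σ corner-gray over 13 cells = 6383  → 4.7234
row 9: Σ corner-gray over 13 cells = 6388  → 4.7271
Σ rows: total corner-gray = 63072  → 46.6727 mm³

46.673


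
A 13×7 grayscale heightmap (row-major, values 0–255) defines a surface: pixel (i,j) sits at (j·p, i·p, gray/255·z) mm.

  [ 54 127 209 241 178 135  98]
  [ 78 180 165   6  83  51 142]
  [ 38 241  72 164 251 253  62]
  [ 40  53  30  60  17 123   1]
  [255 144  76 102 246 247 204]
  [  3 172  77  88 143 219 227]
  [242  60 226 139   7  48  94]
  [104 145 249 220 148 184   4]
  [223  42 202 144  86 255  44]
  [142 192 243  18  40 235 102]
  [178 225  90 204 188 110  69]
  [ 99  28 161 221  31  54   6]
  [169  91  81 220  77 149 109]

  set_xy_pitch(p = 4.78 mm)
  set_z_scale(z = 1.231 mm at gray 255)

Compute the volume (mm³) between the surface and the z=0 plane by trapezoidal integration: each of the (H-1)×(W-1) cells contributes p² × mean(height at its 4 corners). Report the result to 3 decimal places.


height_mm = gray/255 × 1.231; cell vol = 4.78² × mean(4 corners)
unit = 4.78² × 1.231 / (4×255) = 0.0275749 mm³ per gray-sum
row 0: Σ corner-gray over 6 cells = 3122  → 86.0888
row 1: Σ corner-gray over 6 cells = 3252  → 89.6735
row 2: Σ corner-gray over 6 cells = 2669  → 73.5974
row 3: Σ corner-gray over 6 cells = 2696  → 74.3419
row 4: Σ corner-gray over 6 cells = 3717  → 102.4958
row 5: Σ corner-gray over 6 cells = 2924  → 80.6290
row 6: Σ corner-gray over 6 cells = 3296  → 90.8868
row 7: Σ corner-gray over 6 cells = 3725  → 102.7164
row 8: Σ corner-gray over 6 cells = 3425  → 94.4440
row 9: Σ corner-gray over 6 cells = 3581  → 98.7457
row 10: Σ corner-gray over 6 cells = 2976  → 82.0629
row 11: Σ corner-gray over 6 cells = 2609  → 71.9429
Σ rows: total corner-gray = 37992  → 1047.6249 mm³

1047.625


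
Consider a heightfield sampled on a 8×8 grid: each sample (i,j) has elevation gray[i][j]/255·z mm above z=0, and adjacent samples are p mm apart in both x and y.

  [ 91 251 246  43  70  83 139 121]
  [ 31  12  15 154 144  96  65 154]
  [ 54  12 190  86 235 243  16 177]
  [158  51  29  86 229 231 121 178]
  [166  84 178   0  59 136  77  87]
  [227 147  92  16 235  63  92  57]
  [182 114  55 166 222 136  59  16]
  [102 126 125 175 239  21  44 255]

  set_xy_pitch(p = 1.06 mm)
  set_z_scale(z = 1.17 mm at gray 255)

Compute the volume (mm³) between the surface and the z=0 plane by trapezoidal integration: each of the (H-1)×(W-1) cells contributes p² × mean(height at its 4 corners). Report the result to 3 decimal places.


height_mm = gray/255 × 1.17; cell vol = 1.06² × mean(4 corners)
unit = 1.06² × 1.17 / (4×255) = 0.00128884 mm³ per gray-sum
row 0: Σ corner-gray over 7 cells = 3033  → 3.9090
row 1: Σ corner-gray over 7 cells = 2952  → 3.8046
row 2: Σ corner-gray over 7 cells = 3625  → 4.6720
row 3: Σ corner-gray over 7 cells = 3151  → 4.0611
row 4: Σ corner-gray over 7 cells = 2895  → 3.7312
row 5: Σ corner-gray over 7 cells = 3276  → 4.2222
row 6: Σ corner-gray over 7 cells = 3519  → 4.5354
Σ rows: total corner-gray = 22451  → 28.9356 mm³

28.936


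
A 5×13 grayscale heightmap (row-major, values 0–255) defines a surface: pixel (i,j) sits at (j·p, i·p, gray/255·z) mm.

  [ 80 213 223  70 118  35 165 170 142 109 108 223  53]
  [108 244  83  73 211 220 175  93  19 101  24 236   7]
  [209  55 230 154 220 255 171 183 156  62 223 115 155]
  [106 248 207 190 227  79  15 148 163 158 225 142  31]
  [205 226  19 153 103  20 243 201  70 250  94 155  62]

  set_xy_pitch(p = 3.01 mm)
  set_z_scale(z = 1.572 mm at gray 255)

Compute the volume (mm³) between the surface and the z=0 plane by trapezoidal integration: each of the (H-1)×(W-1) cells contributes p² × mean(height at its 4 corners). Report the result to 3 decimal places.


394.768

height_mm = gray/255 × 1.572; cell vol = 3.01² × mean(4 corners)
unit = 3.01² × 1.572 / (4×255) = 0.0139632 mm³ per gray-sum
row 0: Σ corner-gray over 12 cells = 6358  → 88.7781
row 1: Σ corner-gray over 12 cells = 7085  → 98.9294
row 2: Σ corner-gray over 12 cells = 7753  → 108.2568
row 3: Σ corner-gray over 12 cells = 7076  → 98.8037
Σ rows: total corner-gray = 28272  → 394.7680 mm³


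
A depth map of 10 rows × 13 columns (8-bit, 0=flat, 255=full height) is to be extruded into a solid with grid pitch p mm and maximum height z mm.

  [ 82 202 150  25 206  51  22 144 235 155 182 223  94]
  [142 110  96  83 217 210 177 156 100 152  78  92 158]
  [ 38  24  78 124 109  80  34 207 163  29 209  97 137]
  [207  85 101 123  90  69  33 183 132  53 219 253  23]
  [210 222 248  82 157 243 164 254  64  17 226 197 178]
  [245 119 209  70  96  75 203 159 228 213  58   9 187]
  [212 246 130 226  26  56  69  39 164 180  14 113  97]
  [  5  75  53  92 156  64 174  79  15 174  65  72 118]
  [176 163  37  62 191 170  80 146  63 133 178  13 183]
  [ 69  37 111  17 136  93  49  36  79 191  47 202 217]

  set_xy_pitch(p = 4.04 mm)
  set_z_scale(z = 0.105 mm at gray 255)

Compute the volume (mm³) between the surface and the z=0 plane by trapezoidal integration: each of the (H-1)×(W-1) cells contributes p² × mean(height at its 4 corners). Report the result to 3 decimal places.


89.835

height_mm = gray/255 × 0.105; cell vol = 4.04² × mean(4 corners)
unit = 4.04² × 0.105 / (4×255) = 0.00168016 mm³ per gray-sum
row 0: Σ corner-gray over 12 cells = 6608  → 11.1025
row 1: Σ corner-gray over 12 cells = 5725  → 9.6189
row 2: Σ corner-gray over 12 cells = 5395  → 9.0645
row 3: Σ corner-gray over 12 cells = 7048  → 11.8418
row 4: Σ corner-gray over 12 cells = 7446  → 12.5105
row 5: Σ corner-gray over 12 cells = 6145  → 10.3246
row 6: Σ corner-gray over 12 cells = 4996  → 8.3941
row 7: Σ corner-gray over 12 cells = 4992  → 8.3874
row 8: Σ corner-gray over 12 cells = 5113  → 8.5907
Σ rows: total corner-gray = 53468  → 89.8350 mm³


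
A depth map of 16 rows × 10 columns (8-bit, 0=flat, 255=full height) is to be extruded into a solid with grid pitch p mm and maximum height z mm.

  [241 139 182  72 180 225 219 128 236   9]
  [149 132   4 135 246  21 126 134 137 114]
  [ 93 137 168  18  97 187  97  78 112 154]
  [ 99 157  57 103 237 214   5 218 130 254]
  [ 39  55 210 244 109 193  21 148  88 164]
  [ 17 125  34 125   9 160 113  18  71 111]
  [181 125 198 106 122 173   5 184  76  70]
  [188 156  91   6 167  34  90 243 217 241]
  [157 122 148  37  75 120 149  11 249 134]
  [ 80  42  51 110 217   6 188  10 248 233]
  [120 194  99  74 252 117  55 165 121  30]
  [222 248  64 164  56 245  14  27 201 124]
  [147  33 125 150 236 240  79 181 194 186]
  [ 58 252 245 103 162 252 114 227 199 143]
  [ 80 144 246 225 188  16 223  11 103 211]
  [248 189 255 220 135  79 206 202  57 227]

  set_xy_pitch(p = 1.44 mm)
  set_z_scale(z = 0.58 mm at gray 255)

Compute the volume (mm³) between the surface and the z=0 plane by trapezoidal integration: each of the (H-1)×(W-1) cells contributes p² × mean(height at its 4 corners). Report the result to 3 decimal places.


84.593

height_mm = gray/255 × 0.58; cell vol = 1.44² × mean(4 corners)
unit = 1.44² × 0.58 / (4×255) = 0.00117911 mm³ per gray-sum
row 0: Σ corner-gray over 9 cells = 5145  → 6.0665
row 1: Σ corner-gray over 9 cells = 4168  → 4.9145
row 2: Σ corner-gray over 9 cells = 4630  → 5.4593
row 3: Σ corner-gray over 9 cells = 4934  → 5.8177
row 4: Σ corner-gray over 9 cells = 3777  → 4.4535
row 5: Σ corner-gray over 9 cells = 3667  → 4.3238
row 6: Σ corner-gray over 9 cells = 4666  → 5.5017
row 7: Σ corner-gray over 9 cells = 4550  → 5.3649
row 8: Σ corner-gray over 9 cells = 4170  → 4.9169
row 9: Σ corner-gray over 9 cells = 4361  → 5.1421
row 10: Σ corner-gray over 9 cells = 4688  → 5.5276
row 11: Σ corner-gray over 9 cells = 5193  → 6.1231
row 12: Σ corner-gray over 9 cells = 6118  → 7.2138
row 13: Σ corner-gray over 9 cells = 5912  → 6.9709
row 14: Σ corner-gray over 9 cells = 5764  → 6.7964
Σ rows: total corner-gray = 71743  → 84.5926 mm³


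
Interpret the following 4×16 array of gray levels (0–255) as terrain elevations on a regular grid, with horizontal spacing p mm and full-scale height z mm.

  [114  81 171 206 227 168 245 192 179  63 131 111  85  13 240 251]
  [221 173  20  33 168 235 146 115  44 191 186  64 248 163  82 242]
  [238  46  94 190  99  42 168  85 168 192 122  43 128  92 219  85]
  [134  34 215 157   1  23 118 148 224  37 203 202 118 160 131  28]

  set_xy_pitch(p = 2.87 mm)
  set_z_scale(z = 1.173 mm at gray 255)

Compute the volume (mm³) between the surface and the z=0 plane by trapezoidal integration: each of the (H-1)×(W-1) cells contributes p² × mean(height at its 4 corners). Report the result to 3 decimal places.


height_mm = gray/255 × 1.173; cell vol = 2.87² × mean(4 corners)
unit = 2.87² × 1.173 / (4×255) = 0.00947244 mm³ per gray-sum
row 0: Σ corner-gray over 15 cells = 8788  → 83.2438
row 1: Σ corner-gray over 15 cells = 7898  → 74.8133
row 2: Σ corner-gray over 15 cells = 7403  → 70.1244
Σ rows: total corner-gray = 24089  → 228.1815 mm³

228.181


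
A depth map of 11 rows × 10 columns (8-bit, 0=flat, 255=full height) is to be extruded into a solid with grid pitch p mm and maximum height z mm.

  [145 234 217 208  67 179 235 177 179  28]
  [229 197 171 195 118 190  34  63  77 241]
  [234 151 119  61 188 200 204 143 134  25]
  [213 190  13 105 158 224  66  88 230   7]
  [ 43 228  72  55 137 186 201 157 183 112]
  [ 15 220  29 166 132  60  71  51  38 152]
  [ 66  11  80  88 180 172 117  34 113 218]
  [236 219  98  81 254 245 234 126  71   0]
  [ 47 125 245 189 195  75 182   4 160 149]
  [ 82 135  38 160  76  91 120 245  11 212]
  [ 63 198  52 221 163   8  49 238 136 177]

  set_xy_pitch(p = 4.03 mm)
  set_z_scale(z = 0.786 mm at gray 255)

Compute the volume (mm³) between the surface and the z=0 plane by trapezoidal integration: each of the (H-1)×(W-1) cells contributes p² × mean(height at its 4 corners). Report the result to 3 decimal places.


height_mm = gray/255 × 0.786; cell vol = 4.03² × mean(4 corners)
unit = 4.03² × 0.786 / (4×255) = 0.012515 mm³ per gray-sum
row 0: Σ corner-gray over 9 cells = 5725  → 71.6486
row 1: Σ corner-gray over 9 cells = 5219  → 65.3160
row 2: Σ corner-gray over 9 cells = 5027  → 62.9131
row 3: Σ corner-gray over 9 cells = 4961  → 62.0871
row 4: Σ corner-gray over 9 cells = 4294  → 53.7396
row 5: Σ corner-gray over 9 cells = 3575  → 44.7413
row 6: Σ corner-gray over 9 cells = 4766  → 59.6467
row 7: Σ corner-gray over 9 cells = 5438  → 68.0568
row 8: Σ corner-gray over 9 cells = 4592  → 57.4691
row 9: Σ corner-gray over 9 cells = 4416  → 55.2664
Σ rows: total corner-gray = 48013  → 600.8849 mm³

600.885


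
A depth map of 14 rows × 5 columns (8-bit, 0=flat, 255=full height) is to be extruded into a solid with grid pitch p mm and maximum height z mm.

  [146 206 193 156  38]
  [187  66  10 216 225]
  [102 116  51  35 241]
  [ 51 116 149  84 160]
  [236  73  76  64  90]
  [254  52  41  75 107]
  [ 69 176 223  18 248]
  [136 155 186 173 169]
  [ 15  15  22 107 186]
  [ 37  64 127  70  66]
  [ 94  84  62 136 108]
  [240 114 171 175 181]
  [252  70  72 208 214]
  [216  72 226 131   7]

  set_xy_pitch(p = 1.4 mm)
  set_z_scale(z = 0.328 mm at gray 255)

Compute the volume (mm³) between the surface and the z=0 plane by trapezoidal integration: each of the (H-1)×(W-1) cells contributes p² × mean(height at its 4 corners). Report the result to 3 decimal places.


height_mm = gray/255 × 0.328; cell vol = 1.4² × mean(4 corners)
unit = 1.4² × 0.328 / (4×255) = 0.000630275 mm³ per gray-sum
row 0: Σ corner-gray over 4 cells = 2290  → 1.4433
row 1: Σ corner-gray over 4 cells = 1743  → 1.0986
row 2: Σ corner-gray over 4 cells = 1656  → 1.0437
row 3: Σ corner-gray over 4 cells = 1661  → 1.0469
row 4: Σ corner-gray over 4 cells = 1449  → 0.9133
row 5: Σ corner-gray over 4 cells = 1848  → 1.1647
row 6: Σ corner-gray over 4 cells = 2484  → 1.5656
row 7: Σ corner-gray over 4 cells = 1822  → 1.1484
row 8: Σ corner-gray over 4 cells = 1114  → 0.7021
row 9: Σ corner-gray over 4 cells = 1391  → 0.8767
row 10: Σ corner-gray over 4 cells = 2107  → 1.3280
row 11: Σ corner-gray over 4 cells = 2507  → 1.5801
row 12: Σ corner-gray over 4 cells = 2247  → 1.4162
Σ rows: total corner-gray = 24319  → 15.3276 mm³

15.328


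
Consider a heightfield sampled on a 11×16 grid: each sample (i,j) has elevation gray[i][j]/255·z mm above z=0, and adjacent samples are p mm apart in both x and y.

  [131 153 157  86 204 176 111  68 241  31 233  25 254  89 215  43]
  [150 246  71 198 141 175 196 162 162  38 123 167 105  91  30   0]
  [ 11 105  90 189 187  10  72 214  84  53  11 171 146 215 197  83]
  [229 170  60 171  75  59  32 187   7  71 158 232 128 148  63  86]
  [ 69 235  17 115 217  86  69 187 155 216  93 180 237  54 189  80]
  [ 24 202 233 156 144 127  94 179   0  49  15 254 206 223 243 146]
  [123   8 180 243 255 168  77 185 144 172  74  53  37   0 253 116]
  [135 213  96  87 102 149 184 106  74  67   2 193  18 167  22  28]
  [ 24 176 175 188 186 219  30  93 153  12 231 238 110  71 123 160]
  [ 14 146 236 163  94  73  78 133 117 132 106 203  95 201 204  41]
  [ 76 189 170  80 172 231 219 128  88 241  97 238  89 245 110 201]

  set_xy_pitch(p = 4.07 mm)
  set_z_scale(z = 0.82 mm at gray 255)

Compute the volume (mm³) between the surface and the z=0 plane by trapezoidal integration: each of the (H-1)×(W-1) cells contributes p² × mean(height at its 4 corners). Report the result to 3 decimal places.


1051.621

height_mm = gray/255 × 0.82; cell vol = 4.07² × mean(4 corners)
unit = 4.07² × 0.82 / (4×255) = 0.0133169 mm³ per gray-sum
row 0: Σ corner-gray over 15 cells = 8220  → 109.4648
row 1: Σ corner-gray over 15 cells = 7542  → 100.4359
row 2: Σ corner-gray over 15 cells = 7019  → 93.4712
row 3: Σ corner-gray over 15 cells = 7686  → 102.3535
row 4: Σ corner-gray over 15 cells = 8669  → 115.4440
row 5: Σ corner-gray over 15 cells = 8357  → 111.2892
row 6: Σ corner-gray over 15 cells = 7060  → 94.0172
row 7: Σ corner-gray over 15 cells = 7317  → 97.4396
row 8: Σ corner-gray over 15 cells = 8211  → 109.3449
row 9: Σ corner-gray over 15 cells = 8888  → 118.3604
Σ rows: total corner-gray = 78969  → 1051.6207 mm³


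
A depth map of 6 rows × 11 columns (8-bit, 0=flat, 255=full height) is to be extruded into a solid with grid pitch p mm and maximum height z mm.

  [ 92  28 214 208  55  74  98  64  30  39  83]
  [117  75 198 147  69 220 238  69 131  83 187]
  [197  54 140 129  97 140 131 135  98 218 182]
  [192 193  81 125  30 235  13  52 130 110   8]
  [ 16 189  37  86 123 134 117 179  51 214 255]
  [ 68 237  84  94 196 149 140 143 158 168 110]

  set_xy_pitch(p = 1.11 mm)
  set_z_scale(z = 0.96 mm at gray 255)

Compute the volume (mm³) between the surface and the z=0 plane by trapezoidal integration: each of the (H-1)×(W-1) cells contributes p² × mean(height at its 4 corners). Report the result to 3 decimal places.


height_mm = gray/255 × 0.96; cell vol = 1.11² × mean(4 corners)
unit = 1.11² × 0.96 / (4×255) = 0.00115962 mm³ per gray-sum
row 0: Σ corner-gray over 10 cells = 4559  → 5.2867
row 1: Σ corner-gray over 10 cells = 5427  → 6.2933
row 2: Σ corner-gray over 10 cells = 4801  → 5.5674
row 3: Σ corner-gray over 10 cells = 4669  → 5.4143
row 4: Σ corner-gray over 10 cells = 5447  → 6.3165
Σ rows: total corner-gray = 24903  → 28.8781 mm³

28.878


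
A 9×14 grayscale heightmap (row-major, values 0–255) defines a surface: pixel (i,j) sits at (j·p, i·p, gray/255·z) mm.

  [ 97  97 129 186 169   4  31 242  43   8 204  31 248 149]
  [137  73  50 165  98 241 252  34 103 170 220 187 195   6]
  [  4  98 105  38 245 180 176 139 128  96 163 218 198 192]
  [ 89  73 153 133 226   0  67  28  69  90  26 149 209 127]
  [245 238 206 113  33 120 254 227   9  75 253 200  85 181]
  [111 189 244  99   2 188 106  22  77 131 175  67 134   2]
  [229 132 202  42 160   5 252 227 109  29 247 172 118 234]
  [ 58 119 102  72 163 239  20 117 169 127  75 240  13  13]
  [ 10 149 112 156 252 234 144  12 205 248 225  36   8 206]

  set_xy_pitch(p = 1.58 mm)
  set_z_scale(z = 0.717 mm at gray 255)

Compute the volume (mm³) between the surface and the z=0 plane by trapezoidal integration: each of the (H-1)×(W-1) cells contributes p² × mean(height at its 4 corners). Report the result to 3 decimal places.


96.227

height_mm = gray/255 × 0.717; cell vol = 1.58² × mean(4 corners)
unit = 1.58² × 0.717 / (4×255) = 0.00175482 mm³ per gray-sum
row 0: Σ corner-gray over 13 cells = 6749  → 11.8433
row 1: Σ corner-gray over 13 cells = 7483  → 13.1313
row 2: Σ corner-gray over 13 cells = 6426  → 11.2765
row 3: Σ corner-gray over 13 cells = 6714  → 11.7819
row 4: Σ corner-gray over 13 cells = 7033  → 12.3417
row 5: Σ corner-gray over 13 cells = 6834  → 11.9925
row 6: Σ corner-gray over 13 cells = 6836  → 11.9960
row 7: Σ corner-gray over 13 cells = 6761  → 11.8644
Σ rows: total corner-gray = 54836  → 96.2274 mm³


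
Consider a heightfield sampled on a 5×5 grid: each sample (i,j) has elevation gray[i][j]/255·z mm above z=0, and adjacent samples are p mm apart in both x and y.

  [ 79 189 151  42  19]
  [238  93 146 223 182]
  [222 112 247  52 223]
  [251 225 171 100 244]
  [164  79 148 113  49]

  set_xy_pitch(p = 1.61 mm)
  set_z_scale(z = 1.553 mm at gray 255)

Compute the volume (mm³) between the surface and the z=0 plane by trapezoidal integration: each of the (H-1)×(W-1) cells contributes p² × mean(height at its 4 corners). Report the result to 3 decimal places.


height_mm = gray/255 × 1.553; cell vol = 1.61² × mean(4 corners)
unit = 1.61² × 1.553 / (4×255) = 0.0039466 mm³ per gray-sum
row 0: Σ corner-gray over 4 cells = 2206  → 8.7062
row 1: Σ corner-gray over 4 cells = 2611  → 10.3046
row 2: Σ corner-gray over 4 cells = 2754  → 10.8689
row 3: Σ corner-gray over 4 cells = 2380  → 9.3929
Σ rows: total corner-gray = 9951  → 39.2726 mm³

39.273


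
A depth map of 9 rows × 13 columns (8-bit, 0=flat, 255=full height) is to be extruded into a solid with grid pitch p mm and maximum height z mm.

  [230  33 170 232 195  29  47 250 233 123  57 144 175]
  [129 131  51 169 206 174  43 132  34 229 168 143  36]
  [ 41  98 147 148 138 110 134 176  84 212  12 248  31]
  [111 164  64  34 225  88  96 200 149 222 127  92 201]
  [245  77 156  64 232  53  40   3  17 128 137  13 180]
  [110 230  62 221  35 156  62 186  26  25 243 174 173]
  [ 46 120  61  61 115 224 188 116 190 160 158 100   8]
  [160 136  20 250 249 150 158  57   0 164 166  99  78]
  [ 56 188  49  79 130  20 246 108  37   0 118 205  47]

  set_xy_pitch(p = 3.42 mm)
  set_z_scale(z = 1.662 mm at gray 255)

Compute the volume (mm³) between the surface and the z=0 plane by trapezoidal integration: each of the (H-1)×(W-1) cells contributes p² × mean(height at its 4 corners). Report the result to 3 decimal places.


913.119

height_mm = gray/255 × 1.662; cell vol = 3.42² × mean(4 corners)
unit = 3.42² × 1.662 / (4×255) = 0.0190583 mm³ per gray-sum
row 0: Σ corner-gray over 12 cells = 6556  → 124.9459
row 1: Σ corner-gray over 12 cells = 6211  → 118.3708
row 2: Σ corner-gray over 12 cells = 6320  → 120.4482
row 3: Σ corner-gray over 12 cells = 5499  → 104.8013
row 4: Σ corner-gray over 12 cells = 5388  → 102.6859
row 5: Σ corner-gray over 12 cells = 6163  → 117.4560
row 6: Σ corner-gray over 12 cells = 6176  → 117.7038
row 7: Σ corner-gray over 12 cells = 5599  → 106.7072
Σ rows: total corner-gray = 47912  → 913.1190 mm³
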